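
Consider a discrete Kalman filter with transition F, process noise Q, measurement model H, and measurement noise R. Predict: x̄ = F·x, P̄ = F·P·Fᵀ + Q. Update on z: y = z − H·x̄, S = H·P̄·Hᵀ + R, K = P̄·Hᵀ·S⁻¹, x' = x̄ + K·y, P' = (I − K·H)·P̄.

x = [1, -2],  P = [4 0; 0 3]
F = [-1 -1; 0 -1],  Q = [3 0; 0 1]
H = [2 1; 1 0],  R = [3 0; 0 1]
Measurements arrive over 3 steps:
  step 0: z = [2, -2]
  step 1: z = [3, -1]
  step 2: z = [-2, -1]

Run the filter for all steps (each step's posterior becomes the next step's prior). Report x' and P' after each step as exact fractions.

step 0: x' = [-109/120, 317/120], P' = [61/120 -53/120; -53/120 229/120]
step 1: x' = [2336/6545, -80/1309], P' = [2956/6545 -424/1309; -424/1309 2063/1309]
step 2: x' = [-300283/333520, -49677/333520], P' = [149581/333520 -102581/333520; -102581/333520 495661/333520]

step 0: x̄ = F·x = [1, 2]
step 0: P̄ = F·P·Fᵀ + Q = [10 3; 3 4]
step 0: y = z − H·x̄ = [-2, -3]
step 0: S = H·P̄·Hᵀ + R = [59 23; 23 11]
step 0: K = P̄·Hᵀ·S⁻¹ = [23/120 61/120; 41/120 -53/120]
step 0: x' = x̄ + K·y = [-109/120, 317/120]
step 0: P' = (I − K·H)·P̄ = [61/120 -53/120; -53/120 229/120]
step 1: x̄ = F·x = [-26/15, -317/120]
step 1: P̄ = F·P·Fᵀ + Q = [68/15 22/15; 22/15 349/120]
step 1: y = z − H·x̄ = [1093/120, 11/15]
step 1: S = H·P̄·Hᵀ + R = [3589/120 158/15; 158/15 83/15]
step 1: K = P̄·Hᵀ·S⁻¹ = [1264/6545 2956/6545; 405/1309 -424/1309]
step 1: x' = x̄ + K·y = [2336/6545, -80/1309]
step 1: P' = (I − K·H)·P̄ = [2956/6545 -424/1309; -424/1309 2063/1309]
step 2: x̄ = F·x = [-176/595, 80/1309]
step 2: P̄ = F·P·Fᵀ + Q = [2606/595 149/119; 149/119 3372/1309]
step 2: y = z − H·x̄ = [-1374/935, -419/595]
step 2: S = H·P̄·Hᵀ + R = [26277/935 851/85; 851/85 3201/595]
step 2: K = P̄·Hᵀ·S⁻¹ = [5957/30320 149581/333520; 8803/30320 -102581/333520]
step 2: x' = x̄ + K·y = [-300283/333520, -49677/333520]
step 2: P' = (I − K·H)·P̄ = [149581/333520 -102581/333520; -102581/333520 495661/333520]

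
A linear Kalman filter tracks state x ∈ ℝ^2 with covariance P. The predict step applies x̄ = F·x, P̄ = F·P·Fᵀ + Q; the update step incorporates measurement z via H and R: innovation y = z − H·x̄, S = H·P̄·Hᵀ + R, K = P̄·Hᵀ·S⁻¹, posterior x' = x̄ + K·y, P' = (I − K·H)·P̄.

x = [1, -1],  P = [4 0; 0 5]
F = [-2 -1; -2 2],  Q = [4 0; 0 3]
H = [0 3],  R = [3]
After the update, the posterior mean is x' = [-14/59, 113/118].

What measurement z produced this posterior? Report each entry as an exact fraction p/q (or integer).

z = [3]

x̄ = F·x = [-1, -4]
P̄ = F·P·Fᵀ + Q = [25 6; 6 39]
S = H·P̄·Hᵀ + R = [354]
K = P̄·Hᵀ·S⁻¹ = [3/59; 39/118]
x' − x̄ = [45/59, 585/118] = K·y
y = (KᵀK)⁻¹·Kᵀ·(x' − x̄) = [15]
z = y + H·x̄ = [15] + [-12] = [3]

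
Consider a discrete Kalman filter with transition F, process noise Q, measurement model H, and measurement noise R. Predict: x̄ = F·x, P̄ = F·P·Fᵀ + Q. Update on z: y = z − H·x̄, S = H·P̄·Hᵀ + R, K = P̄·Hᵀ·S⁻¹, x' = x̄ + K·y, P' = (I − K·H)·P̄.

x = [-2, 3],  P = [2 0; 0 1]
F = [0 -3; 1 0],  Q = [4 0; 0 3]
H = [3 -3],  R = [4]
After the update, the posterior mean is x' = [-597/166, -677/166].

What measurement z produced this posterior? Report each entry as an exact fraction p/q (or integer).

z = [2]

x̄ = F·x = [-9, -2]
P̄ = F·P·Fᵀ + Q = [13 0; 0 5]
S = H·P̄·Hᵀ + R = [166]
K = P̄·Hᵀ·S⁻¹ = [39/166; -15/166]
x' − x̄ = [897/166, -345/166] = K·y
y = (KᵀK)⁻¹·Kᵀ·(x' − x̄) = [23]
z = y + H·x̄ = [23] + [-21] = [2]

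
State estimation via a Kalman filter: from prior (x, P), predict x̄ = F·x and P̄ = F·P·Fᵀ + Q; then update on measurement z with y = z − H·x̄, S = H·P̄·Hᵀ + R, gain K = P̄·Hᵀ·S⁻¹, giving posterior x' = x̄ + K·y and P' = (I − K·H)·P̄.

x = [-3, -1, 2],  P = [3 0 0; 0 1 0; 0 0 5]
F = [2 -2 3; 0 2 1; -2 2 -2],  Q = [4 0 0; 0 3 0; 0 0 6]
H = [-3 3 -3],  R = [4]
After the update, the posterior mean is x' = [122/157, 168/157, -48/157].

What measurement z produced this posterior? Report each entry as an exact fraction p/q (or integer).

x̄ = F·x = [2, 0, 0]
P̄ = F·P·Fᵀ + Q = [65 11 -46; 11 12 -6; -46 -6 42]
S = H·P̄·Hᵀ + R = [157]
K = P̄·Hᵀ·S⁻¹ = [-24/157; 21/157; -6/157]
x' − x̄ = [-192/157, 168/157, -48/157] = K·y
y = (KᵀK)⁻¹·Kᵀ·(x' − x̄) = [8]
z = y + H·x̄ = [8] + [-6] = [2]

z = [2]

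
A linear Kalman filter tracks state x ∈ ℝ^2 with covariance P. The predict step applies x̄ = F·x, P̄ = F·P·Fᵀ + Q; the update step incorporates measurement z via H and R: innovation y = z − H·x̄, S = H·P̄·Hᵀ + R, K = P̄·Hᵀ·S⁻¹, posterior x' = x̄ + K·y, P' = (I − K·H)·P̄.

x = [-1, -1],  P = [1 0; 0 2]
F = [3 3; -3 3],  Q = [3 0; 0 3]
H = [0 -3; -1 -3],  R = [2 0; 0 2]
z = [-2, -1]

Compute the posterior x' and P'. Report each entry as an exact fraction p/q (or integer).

x' = [-13977/8623, 6660/8623]
P' = [29604/8623 -4878/8623; -4878/8623 1758/8623]

x̄ = F·x = [-6, 0]
P̄ = F·P·Fᵀ + Q = [30 9; 9 30]
y = z − H·x̄ = [-2, -7]
S = H·P̄·Hᵀ + R = [272 297; 297 356]
K = P̄·Hᵀ·S⁻¹ = [7317/8623 -7485/8623; -2637/8623 -198/8623]
x' = x̄ + K·y = [-13977/8623, 6660/8623]
P' = (I − K·H)·P̄ = [29604/8623 -4878/8623; -4878/8623 1758/8623]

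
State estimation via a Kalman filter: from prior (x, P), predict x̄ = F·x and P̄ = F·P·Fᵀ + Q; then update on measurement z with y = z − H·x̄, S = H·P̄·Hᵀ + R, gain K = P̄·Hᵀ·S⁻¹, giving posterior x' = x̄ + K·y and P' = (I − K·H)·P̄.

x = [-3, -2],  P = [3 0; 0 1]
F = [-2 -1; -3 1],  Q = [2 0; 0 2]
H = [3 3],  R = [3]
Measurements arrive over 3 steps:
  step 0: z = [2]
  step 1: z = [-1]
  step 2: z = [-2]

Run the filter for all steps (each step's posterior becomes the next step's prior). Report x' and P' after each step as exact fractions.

step 0: x' = [264/119, -355/238], P' = [249/119 -233/119; -233/119 513/238]
step 1: x' = [-4556/10111, 1091/20222], P' = [16660/10111 -31757/20222; -31757/20222 36895/20222]
step 2: x' = [458051/2761886, -2240267/2761886], P' = [9136153/5523772 -8706435/5523772; -8706435/5523772 10104493/5523772]

step 0: x̄ = F·x = [8, 7]
step 0: P̄ = F·P·Fᵀ + Q = [15 17; 17 30]
step 0: y = z − H·x̄ = [-43]
step 0: S = H·P̄·Hᵀ + R = [714]
step 0: K = P̄·Hᵀ·S⁻¹ = [16/119; 47/238]
step 0: x' = x̄ + K·y = [264/119, -355/238]
step 0: P' = (I − K·H)·P̄ = [249/119 -233/119; -233/119 513/238]
step 1: x̄ = F·x = [-701/238, -277/34]
step 1: P̄ = F·P·Fᵀ + Q = [1117/238 287/34; 287/34 1181/34]
step 1: y = z − H·x̄ = [3841/119]
step 1: S = H·P̄·Hᵀ + R = [60666/119]
step 1: K = P̄·Hᵀ·S⁻¹ = [1563/20222; 2569/10111]
step 1: x' = x̄ + K·y = [-4556/10111, 1091/20222]
step 1: P' = (I − K·H)·P̄ = [16660/10111 -31757/20222; -31757/20222 36895/20222]
step 2: x̄ = F·x = [17133/20222, 28427/20222]
step 2: P̄ = F·P·Fᵀ + Q = [83591/20222 65634/10111; 65634/10111 567761/20222]
step 2: y = z − H·x̄ = [-88562/10111]
step 2: S = H·P̄·Hᵀ + R = [4142829/10111]
step 2: K = P̄·Hᵀ·S⁻¹ = [214859/2761886; 699029/2761886]
step 2: x' = x̄ + K·y = [458051/2761886, -2240267/2761886]
step 2: P' = (I − K·H)·P̄ = [9136153/5523772 -8706435/5523772; -8706435/5523772 10104493/5523772]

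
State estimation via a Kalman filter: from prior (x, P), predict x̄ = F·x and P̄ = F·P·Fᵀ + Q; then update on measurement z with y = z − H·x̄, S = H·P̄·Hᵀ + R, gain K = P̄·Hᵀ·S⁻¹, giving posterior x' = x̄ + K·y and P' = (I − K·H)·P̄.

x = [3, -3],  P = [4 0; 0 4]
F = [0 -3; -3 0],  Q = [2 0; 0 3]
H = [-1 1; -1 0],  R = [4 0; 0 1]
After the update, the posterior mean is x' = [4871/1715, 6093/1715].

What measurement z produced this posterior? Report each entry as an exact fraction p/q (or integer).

z = [2, -3]

x̄ = F·x = [9, -9]
P̄ = F·P·Fᵀ + Q = [38 0; 0 39]
S = H·P̄·Hᵀ + R = [81 38; 38 39]
K = P̄·Hᵀ·S⁻¹ = [-38/1715 -1634/1715; 1521/1715 -1482/1715]
x' − x̄ = [-10564/1715, 21528/1715] = K·y
y = (KᵀK)⁻¹·Kᵀ·(x' − x̄) = [20, 6]
z = y + H·x̄ = [20, 6] + [-18, -9] = [2, -3]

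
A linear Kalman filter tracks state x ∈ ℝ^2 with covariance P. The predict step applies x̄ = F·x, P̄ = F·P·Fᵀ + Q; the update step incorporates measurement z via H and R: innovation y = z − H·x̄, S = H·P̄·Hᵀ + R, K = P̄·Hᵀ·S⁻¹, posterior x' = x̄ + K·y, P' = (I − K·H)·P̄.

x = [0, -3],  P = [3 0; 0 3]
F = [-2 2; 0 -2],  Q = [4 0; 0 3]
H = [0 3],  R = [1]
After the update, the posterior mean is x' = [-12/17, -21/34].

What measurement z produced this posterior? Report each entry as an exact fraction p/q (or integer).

x̄ = F·x = [-6, 6]
P̄ = F·P·Fᵀ + Q = [28 -12; -12 15]
S = H·P̄·Hᵀ + R = [136]
K = P̄·Hᵀ·S⁻¹ = [-9/34; 45/136]
x' − x̄ = [90/17, -225/34] = K·y
y = (KᵀK)⁻¹·Kᵀ·(x' − x̄) = [-20]
z = y + H·x̄ = [-20] + [18] = [-2]

z = [-2]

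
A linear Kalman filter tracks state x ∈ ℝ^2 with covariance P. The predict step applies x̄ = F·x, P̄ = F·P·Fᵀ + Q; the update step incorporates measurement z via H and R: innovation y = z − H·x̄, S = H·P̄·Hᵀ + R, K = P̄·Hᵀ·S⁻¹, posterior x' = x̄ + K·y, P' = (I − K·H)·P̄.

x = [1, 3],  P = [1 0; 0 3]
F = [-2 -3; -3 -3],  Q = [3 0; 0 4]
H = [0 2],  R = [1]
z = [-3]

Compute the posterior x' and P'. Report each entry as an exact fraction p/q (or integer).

x' = [-55/23, -36/23]
P' = [1118/161 33/161; 33/161 40/161]

x̄ = F·x = [-11, -12]
P̄ = F·P·Fᵀ + Q = [34 33; 33 40]
y = z − H·x̄ = [21]
S = H·P̄·Hᵀ + R = [161]
K = P̄·Hᵀ·S⁻¹ = [66/161; 80/161]
x' = x̄ + K·y = [-55/23, -36/23]
P' = (I − K·H)·P̄ = [1118/161 33/161; 33/161 40/161]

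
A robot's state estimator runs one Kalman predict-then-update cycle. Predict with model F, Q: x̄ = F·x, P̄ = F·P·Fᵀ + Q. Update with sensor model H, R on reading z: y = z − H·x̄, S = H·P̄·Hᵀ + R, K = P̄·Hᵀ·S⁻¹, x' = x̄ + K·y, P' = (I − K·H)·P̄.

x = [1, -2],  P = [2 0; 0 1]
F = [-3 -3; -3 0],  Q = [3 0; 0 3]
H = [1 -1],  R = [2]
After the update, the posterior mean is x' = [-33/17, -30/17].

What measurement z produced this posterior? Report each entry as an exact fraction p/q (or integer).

z = [-1]

x̄ = F·x = [3, -3]
P̄ = F·P·Fᵀ + Q = [30 18; 18 21]
S = H·P̄·Hᵀ + R = [17]
K = P̄·Hᵀ·S⁻¹ = [12/17; -3/17]
x' − x̄ = [-84/17, 21/17] = K·y
y = (KᵀK)⁻¹·Kᵀ·(x' − x̄) = [-7]
z = y + H·x̄ = [-7] + [6] = [-1]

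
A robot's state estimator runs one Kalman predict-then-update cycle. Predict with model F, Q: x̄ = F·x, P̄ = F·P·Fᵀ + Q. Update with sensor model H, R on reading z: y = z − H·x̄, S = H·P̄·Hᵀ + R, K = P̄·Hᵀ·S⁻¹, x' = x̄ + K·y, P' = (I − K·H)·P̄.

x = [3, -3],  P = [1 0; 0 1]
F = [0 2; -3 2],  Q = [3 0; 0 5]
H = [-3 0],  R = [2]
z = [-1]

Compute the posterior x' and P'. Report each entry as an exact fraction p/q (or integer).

x' = [9/65, -747/65]
P' = [14/65 8/65; 8/65 1026/65]

x̄ = F·x = [-6, -15]
P̄ = F·P·Fᵀ + Q = [7 4; 4 18]
y = z − H·x̄ = [-19]
S = H·P̄·Hᵀ + R = [65]
K = P̄·Hᵀ·S⁻¹ = [-21/65; -12/65]
x' = x̄ + K·y = [9/65, -747/65]
P' = (I − K·H)·P̄ = [14/65 8/65; 8/65 1026/65]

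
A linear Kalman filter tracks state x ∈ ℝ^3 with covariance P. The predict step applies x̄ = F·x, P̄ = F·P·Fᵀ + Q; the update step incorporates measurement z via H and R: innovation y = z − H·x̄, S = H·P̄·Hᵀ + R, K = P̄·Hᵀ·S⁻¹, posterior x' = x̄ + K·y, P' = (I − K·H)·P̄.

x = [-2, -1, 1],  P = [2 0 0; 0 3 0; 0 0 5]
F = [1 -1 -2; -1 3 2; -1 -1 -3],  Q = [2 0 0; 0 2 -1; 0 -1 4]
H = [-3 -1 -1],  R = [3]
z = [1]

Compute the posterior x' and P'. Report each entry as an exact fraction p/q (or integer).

x̄ = F·x = [-3, 1, 0]
P̄ = F·P·Fᵀ + Q = [27 -31 31; -31 51 -38; 31 -38 54]
y = z − H·x̄ = [-7]
S = H·P̄·Hᵀ + R = [275]
K = P̄·Hᵀ·S⁻¹ = [-81/275; 16/55; -109/275]
x' = x̄ + K·y = [-258/275, -57/55, 763/275]
P' = (I − K·H)·P̄ = [864/275 -409/55 -304/275; -409/55 305/11 -346/55; -304/275 -346/55 2969/275]

x' = [-258/275, -57/55, 763/275]
P' = [864/275 -409/55 -304/275; -409/55 305/11 -346/55; -304/275 -346/55 2969/275]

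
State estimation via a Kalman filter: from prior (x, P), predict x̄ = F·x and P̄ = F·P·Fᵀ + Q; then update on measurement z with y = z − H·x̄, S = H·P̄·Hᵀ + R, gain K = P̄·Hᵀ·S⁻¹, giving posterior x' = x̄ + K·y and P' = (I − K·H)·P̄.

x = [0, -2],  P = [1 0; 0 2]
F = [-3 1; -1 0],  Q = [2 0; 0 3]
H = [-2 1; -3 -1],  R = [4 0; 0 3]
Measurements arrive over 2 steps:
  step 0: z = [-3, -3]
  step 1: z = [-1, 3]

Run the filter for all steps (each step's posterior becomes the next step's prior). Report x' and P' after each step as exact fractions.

step 0: x' = [377/355, -27/355], P' = [457/1775 -222/1775; -222/1775 2112/1775]
step 1: x' = [-854684/1482801, -644891/494267], P' = [376541/1482801 -63130/494267; -63130/494267 579144/494267]

step 0: x̄ = F·x = [-2, 0]
step 0: P̄ = F·P·Fᵀ + Q = [13 3; 3 4]
step 0: y = z − H·x̄ = [-7, -9]
step 0: S = H·P̄·Hᵀ + R = [48 71; 71 142]
step 0: K = P̄·Hᵀ·S⁻¹ = [-4/25 -383/1775; 9/25 -482/1775]
step 0: x' = x̄ + K·y = [377/355, -27/355]
step 0: P' = (I − K·H)·P̄ = [457/1775 -222/1775; -222/1775 2112/1775]
step 1: x̄ = F·x = [-1158/355, -377/355]
step 1: P̄ = F·P·Fᵀ + Q = [11107/1775 1593/1775; 1593/1775 5782/1775]
step 1: y = z − H·x̄ = [-2294/355, -2786/355]
step 1: S = H·P̄·Hᵀ + R = [50938/1775 59267/1775; 59267/1775 120628/1775]
step 1: K = P̄·Hᵀ·S⁻¹ = [-235618/1482801 -313411/1482801; 176351/494267 -129918/494267]
step 1: x' = x̄ + K·y = [-854684/1482801, -644891/494267]
step 1: P' = (I − K·H)·P̄ = [376541/1482801 -63130/494267; -63130/494267 579144/494267]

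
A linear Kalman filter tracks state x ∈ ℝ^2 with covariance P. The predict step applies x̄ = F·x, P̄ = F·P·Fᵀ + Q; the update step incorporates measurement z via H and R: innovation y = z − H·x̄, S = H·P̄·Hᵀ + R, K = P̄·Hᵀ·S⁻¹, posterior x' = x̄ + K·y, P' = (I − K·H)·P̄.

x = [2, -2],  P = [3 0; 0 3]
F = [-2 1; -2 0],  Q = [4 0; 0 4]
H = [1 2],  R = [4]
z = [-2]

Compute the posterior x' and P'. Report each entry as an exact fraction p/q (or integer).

x' = [-98/45, -4/45]
P' = [716/135 -272/135; -272/135 224/135]

x̄ = F·x = [-6, -4]
P̄ = F·P·Fᵀ + Q = [19 12; 12 16]
y = z − H·x̄ = [12]
S = H·P̄·Hᵀ + R = [135]
K = P̄·Hᵀ·S⁻¹ = [43/135; 44/135]
x' = x̄ + K·y = [-98/45, -4/45]
P' = (I − K·H)·P̄ = [716/135 -272/135; -272/135 224/135]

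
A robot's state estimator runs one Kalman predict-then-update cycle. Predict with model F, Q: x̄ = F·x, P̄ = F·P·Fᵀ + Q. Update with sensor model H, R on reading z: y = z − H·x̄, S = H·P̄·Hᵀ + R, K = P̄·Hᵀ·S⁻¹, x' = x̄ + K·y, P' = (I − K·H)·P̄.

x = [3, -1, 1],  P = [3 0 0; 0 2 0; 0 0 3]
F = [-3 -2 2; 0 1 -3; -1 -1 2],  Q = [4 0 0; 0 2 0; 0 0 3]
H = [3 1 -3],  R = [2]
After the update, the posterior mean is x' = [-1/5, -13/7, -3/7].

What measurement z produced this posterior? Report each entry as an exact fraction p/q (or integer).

x̄ = F·x = [-5, -4, 0]
P̄ = F·P·Fᵀ + Q = [51 -22 25; -22 31 -20; 25 -20 20]
S = H·P̄·Hᵀ + R = [210]
K = P̄·Hᵀ·S⁻¹ = [4/15; 5/42; -1/42]
x' − x̄ = [24/5, 15/7, -3/7] = K·y
y = (KᵀK)⁻¹·Kᵀ·(x' − x̄) = [18]
z = y + H·x̄ = [18] + [-19] = [-1]

z = [-1]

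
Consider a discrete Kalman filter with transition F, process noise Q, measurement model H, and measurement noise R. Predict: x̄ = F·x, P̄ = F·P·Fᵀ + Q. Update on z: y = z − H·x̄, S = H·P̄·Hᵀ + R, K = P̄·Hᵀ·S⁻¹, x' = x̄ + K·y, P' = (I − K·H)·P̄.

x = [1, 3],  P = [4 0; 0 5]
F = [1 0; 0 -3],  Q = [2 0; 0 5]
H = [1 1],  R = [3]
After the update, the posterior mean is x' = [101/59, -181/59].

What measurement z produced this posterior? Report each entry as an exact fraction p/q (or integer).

z = [-1]

x̄ = F·x = [1, -9]
P̄ = F·P·Fᵀ + Q = [6 0; 0 50]
S = H·P̄·Hᵀ + R = [59]
K = P̄·Hᵀ·S⁻¹ = [6/59; 50/59]
x' − x̄ = [42/59, 350/59] = K·y
y = (KᵀK)⁻¹·Kᵀ·(x' − x̄) = [7]
z = y + H·x̄ = [7] + [-8] = [-1]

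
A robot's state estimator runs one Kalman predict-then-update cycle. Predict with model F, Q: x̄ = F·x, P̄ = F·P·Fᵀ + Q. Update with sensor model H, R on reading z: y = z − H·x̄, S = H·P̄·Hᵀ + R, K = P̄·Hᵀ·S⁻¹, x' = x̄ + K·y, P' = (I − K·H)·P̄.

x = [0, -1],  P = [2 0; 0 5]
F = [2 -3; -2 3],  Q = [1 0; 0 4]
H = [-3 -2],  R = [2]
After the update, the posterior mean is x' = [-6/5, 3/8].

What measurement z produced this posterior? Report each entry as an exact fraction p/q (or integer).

x̄ = F·x = [3, -3]
P̄ = F·P·Fᵀ + Q = [54 -53; -53 57]
S = H·P̄·Hᵀ + R = [80]
K = P̄·Hᵀ·S⁻¹ = [-7/10; 9/16]
x' − x̄ = [-21/5, 27/8] = K·y
y = (KᵀK)⁻¹·Kᵀ·(x' − x̄) = [6]
z = y + H·x̄ = [6] + [-3] = [3]

z = [3]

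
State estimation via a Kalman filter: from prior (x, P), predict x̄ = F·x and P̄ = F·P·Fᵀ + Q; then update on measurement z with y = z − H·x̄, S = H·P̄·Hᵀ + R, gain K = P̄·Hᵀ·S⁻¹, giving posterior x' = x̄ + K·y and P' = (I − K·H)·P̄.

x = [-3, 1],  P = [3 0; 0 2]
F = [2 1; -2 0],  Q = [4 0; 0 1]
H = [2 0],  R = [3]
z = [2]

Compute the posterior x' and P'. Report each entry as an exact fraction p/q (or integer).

x̄ = F·x = [-5, 6]
P̄ = F·P·Fᵀ + Q = [18 -12; -12 13]
y = z − H·x̄ = [12]
S = H·P̄·Hᵀ + R = [75]
K = P̄·Hᵀ·S⁻¹ = [12/25; -8/25]
x' = x̄ + K·y = [19/25, 54/25]
P' = (I − K·H)·P̄ = [18/25 -12/25; -12/25 133/25]

x' = [19/25, 54/25]
P' = [18/25 -12/25; -12/25 133/25]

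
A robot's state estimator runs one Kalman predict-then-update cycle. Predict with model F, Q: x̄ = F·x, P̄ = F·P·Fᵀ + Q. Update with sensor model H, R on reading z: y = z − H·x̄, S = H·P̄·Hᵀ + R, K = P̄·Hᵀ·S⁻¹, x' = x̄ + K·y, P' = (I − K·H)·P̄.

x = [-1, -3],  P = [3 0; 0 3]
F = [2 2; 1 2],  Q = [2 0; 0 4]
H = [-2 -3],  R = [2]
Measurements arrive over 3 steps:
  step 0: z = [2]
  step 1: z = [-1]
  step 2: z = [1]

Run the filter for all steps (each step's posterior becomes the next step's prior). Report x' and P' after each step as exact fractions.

step 0: x' = [-234/493, -196/493], P' = [1582/493 -984/493; -984/493 718/493]
step 1: x' = [-4508/8559, 3451/5706], P' = [27374/8559 -5804/2853; -5804/2853 1433/951]
step 2: x' = [-47157/146765, -12689/146765], P' = [463954/146765 -295402/146765; -295402/146765 219331/146765]

step 0: x̄ = F·x = [-8, -7]
step 0: P̄ = F·P·Fᵀ + Q = [26 18; 18 19]
step 0: y = z − H·x̄ = [-35]
step 0: S = H·P̄·Hᵀ + R = [493]
step 0: K = P̄·Hᵀ·S⁻¹ = [-106/493; -93/493]
step 0: x' = x̄ + K·y = [-234/493, -196/493]
step 0: P' = (I − K·H)·P̄ = [1582/493 -984/493; -984/493 718/493]
step 1: x̄ = F·x = [-860/493, -626/493]
step 1: P̄ = F·P·Fᵀ + Q = [2314/493 132/493; 132/493 2490/493]
step 1: y = z − H·x̄ = [-4091/493]
step 1: S = H·P̄·Hᵀ + R = [34236/493]
step 1: K = P̄·Hᵀ·S⁻¹ = [-1256/8559; -1289/5706]
step 1: x' = x̄ + K·y = [-4508/8559, 3451/5706]
step 1: P' = (I − K·H)·P̄ = [27374/8559 -5804/2853; -5804/2853 1433/951]
step 2: x̄ = F·x = [1337/8559, 5845/8559]
step 2: P̄ = F·P·Fᵀ + Q = [38906/8559 1864/8559; 1864/8559 43550/8559]
step 2: y = z − H·x̄ = [28768/8559]
step 2: S = H·P̄·Hᵀ + R = [587060/8559]
step 2: K = P̄·Hᵀ·S⁻¹ = [-20851/146765; -67189/293530]
step 2: x' = x̄ + K·y = [-47157/146765, -12689/146765]
step 2: P' = (I − K·H)·P̄ = [463954/146765 -295402/146765; -295402/146765 219331/146765]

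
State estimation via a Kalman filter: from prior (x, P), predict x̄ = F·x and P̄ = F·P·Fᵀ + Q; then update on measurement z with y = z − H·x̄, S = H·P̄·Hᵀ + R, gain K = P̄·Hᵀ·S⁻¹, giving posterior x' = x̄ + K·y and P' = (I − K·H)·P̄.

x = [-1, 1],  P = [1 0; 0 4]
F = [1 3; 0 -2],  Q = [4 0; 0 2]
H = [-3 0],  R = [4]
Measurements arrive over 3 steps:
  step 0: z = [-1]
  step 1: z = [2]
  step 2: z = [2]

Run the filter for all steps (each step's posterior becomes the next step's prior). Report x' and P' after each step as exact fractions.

step 0: x̄ = F·x = [2, -2]
step 0: P̄ = F·P·Fᵀ + Q = [41 -24; -24 18]
step 0: y = z − H·x̄ = [5]
step 0: S = H·P̄·Hᵀ + R = [373]
step 0: K = P̄·Hᵀ·S⁻¹ = [-123/373; 72/373]
step 0: x' = x̄ + K·y = [131/373, -386/373]
step 0: P' = (I − K·H)·P̄ = [164/373 -96/373; -96/373 1530/373]
step 1: x̄ = F·x = [-1027/373, 772/373]
step 1: P̄ = F·P·Fᵀ + Q = [14850/373 -8988/373; -8988/373 6866/373]
step 1: y = z − H·x̄ = [-2335/373]
step 1: S = H·P̄·Hᵀ + R = [135142/373]
step 1: K = P̄·Hᵀ·S⁻¹ = [-22275/67571; 1926/9653]
step 1: x' = x̄ + K·y = [-46604/67571, 7922/9653]
step 1: P' = (I − K·H)·P̄ = [29700/67571 -2568/9653; -2568/9653 5494/1379]
step 2: x̄ = F·x = [119758/67571, -15844/9653]
step 2: P̄ = F·P·Fᵀ + Q = [2614982/67571 -225612/9653; -225612/9653 24734/1379]
step 2: y = z − H·x̄ = [494416/67571]
step 2: S = H·P̄·Hᵀ + R = [23805122/67571]
step 2: K = P̄·Hᵀ·S⁻¹ = [-3922473/11902561; 2368926/11902561]
step 2: x' = x̄ + K·y = [-7605430/11902561, -2202932/11902561]
step 2: P' = (I − K·H)·P̄ = [5229964/11902561 -3158568/11902561; -3158568/11902561 47385394/11902561]

step 0: x' = [131/373, -386/373], P' = [164/373 -96/373; -96/373 1530/373]
step 1: x' = [-46604/67571, 7922/9653], P' = [29700/67571 -2568/9653; -2568/9653 5494/1379]
step 2: x' = [-7605430/11902561, -2202932/11902561], P' = [5229964/11902561 -3158568/11902561; -3158568/11902561 47385394/11902561]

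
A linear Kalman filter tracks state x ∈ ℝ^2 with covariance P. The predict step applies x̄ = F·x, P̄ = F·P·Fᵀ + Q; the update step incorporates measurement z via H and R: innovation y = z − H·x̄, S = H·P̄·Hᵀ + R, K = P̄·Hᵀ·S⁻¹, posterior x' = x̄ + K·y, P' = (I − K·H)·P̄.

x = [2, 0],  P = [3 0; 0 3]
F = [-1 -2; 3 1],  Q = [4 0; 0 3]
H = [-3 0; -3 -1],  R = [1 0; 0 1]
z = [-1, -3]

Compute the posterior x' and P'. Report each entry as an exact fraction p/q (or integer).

x' = [19/64, 141/64]
P' = [421/3904 -1221/3904; -1221/3904 7269/3904]

x̄ = F·x = [-2, 6]
P̄ = F·P·Fᵀ + Q = [19 -15; -15 33]
y = z − H·x̄ = [-7, -3]
S = H·P̄·Hᵀ + R = [172 126; 126 115]
K = P̄·Hᵀ·S⁻¹ = [-1263/3904 -21/1952; 3663/3904 -1803/1952]
x' = x̄ + K·y = [19/64, 141/64]
P' = (I − K·H)·P̄ = [421/3904 -1221/3904; -1221/3904 7269/3904]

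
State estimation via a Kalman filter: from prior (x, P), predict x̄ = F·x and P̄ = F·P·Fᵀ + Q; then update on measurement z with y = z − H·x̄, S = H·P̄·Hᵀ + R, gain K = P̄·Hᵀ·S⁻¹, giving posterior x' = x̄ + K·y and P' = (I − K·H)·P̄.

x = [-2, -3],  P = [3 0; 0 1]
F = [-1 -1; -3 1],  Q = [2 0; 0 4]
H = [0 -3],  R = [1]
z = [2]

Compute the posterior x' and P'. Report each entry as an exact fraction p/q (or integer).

x' = [1181/289, -189/289]
P' = [1158/289 8/289; 8/289 32/289]

x̄ = F·x = [5, 3]
P̄ = F·P·Fᵀ + Q = [6 8; 8 32]
y = z − H·x̄ = [11]
S = H·P̄·Hᵀ + R = [289]
K = P̄·Hᵀ·S⁻¹ = [-24/289; -96/289]
x' = x̄ + K·y = [1181/289, -189/289]
P' = (I − K·H)·P̄ = [1158/289 8/289; 8/289 32/289]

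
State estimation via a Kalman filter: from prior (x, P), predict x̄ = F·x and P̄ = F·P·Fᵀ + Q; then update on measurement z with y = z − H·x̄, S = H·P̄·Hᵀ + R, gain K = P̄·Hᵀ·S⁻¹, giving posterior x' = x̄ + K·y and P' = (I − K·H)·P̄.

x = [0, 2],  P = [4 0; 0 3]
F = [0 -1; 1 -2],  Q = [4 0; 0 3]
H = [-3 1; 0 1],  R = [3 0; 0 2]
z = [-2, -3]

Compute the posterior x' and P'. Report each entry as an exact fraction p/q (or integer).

x' = [-463/1028, -1595/514]
P' = [527/1028 309/514; 309/514 465/257]

x̄ = F·x = [-2, -4]
P̄ = F·P·Fᵀ + Q = [7 6; 6 19]
y = z − H·x̄ = [-4, 1]
S = H·P̄·Hᵀ + R = [49 1; 1 21]
K = P̄·Hᵀ·S⁻¹ = [-321/1028 309/1028; 1/514 465/514]
x' = x̄ + K·y = [-463/1028, -1595/514]
P' = (I − K·H)·P̄ = [527/1028 309/514; 309/514 465/257]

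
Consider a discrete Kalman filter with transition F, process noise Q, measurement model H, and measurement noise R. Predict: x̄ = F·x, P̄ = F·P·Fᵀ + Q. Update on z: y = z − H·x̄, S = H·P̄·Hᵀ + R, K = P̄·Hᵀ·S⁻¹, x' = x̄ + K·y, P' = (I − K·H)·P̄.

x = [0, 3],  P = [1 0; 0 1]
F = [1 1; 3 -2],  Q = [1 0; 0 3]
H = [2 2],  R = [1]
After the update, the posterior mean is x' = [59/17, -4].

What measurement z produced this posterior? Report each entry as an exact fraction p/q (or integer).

z = [-1]

x̄ = F·x = [3, -6]
P̄ = F·P·Fᵀ + Q = [3 1; 1 16]
S = H·P̄·Hᵀ + R = [85]
K = P̄·Hᵀ·S⁻¹ = [8/85; 2/5]
x' − x̄ = [8/17, 2] = K·y
y = (KᵀK)⁻¹·Kᵀ·(x' − x̄) = [5]
z = y + H·x̄ = [5] + [-6] = [-1]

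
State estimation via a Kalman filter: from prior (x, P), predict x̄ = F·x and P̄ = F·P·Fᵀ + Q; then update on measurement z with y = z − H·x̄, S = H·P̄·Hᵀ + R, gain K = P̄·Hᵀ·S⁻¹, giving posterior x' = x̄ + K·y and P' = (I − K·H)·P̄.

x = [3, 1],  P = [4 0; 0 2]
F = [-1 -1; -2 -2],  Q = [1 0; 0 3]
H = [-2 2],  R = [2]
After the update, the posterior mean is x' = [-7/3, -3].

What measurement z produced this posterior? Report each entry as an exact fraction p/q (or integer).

x̄ = F·x = [-4, -8]
P̄ = F·P·Fᵀ + Q = [7 12; 12 27]
S = H·P̄·Hᵀ + R = [42]
K = P̄·Hᵀ·S⁻¹ = [5/21; 5/7]
x' − x̄ = [5/3, 5] = K·y
y = (KᵀK)⁻¹·Kᵀ·(x' − x̄) = [7]
z = y + H·x̄ = [7] + [-8] = [-1]

z = [-1]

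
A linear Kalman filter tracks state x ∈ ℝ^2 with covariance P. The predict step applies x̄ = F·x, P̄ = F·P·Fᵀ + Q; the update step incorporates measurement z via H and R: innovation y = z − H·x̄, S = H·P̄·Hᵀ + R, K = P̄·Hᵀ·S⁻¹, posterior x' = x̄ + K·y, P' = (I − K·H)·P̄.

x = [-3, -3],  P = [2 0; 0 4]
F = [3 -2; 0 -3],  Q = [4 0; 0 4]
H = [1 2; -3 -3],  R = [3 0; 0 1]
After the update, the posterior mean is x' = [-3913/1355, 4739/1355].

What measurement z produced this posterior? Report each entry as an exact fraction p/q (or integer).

x̄ = F·x = [-3, 9]
P̄ = F·P·Fᵀ + Q = [38 24; 24 40]
S = H·P̄·Hᵀ + R = [297 -570; -570 1135]
K = P̄·Hᵀ·S⁻¹ = [-1682/2439 -2074/4065; 1720/2439 752/4065]
x' − x̄ = [152/1355, -7456/1355] = K·y
y = (KᵀK)⁻¹·Kᵀ·(x' − x̄) = [-12, 16]
z = y + H·x̄ = [-12, 16] + [15, -18] = [3, -2]

z = [3, -2]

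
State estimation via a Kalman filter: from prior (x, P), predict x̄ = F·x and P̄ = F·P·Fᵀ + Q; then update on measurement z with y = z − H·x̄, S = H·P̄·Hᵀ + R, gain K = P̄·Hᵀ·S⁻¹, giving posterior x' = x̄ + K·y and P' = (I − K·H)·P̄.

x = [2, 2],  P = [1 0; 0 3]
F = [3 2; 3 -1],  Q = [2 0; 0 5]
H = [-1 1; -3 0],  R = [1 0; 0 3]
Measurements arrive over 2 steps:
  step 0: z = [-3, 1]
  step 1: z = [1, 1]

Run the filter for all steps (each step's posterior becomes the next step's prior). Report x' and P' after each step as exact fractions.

step 0: x̄ = F·x = [10, 4]
step 0: P̄ = F·P·Fᵀ + Q = [23 3; 3 17]
step 0: y = z − H·x̄ = [3, 31]
step 0: S = H·P̄·Hᵀ + R = [35 60; 60 210]
step 0: K = P̄·Hᵀ·S⁻¹ = [-2/125 -81/250; 116/125 -77/250]
step 0: x' = x̄ + K·y = [-23/250, -691/250]
step 0: P' = (I − K·H)·P̄ = [81/250 77/250; 77/250 309/250]
step 1: x̄ = F·x = [-1451/250, 311/125]
step 1: P̄ = F·P·Fᵀ + Q = [3389/250 171/125; 171/125 913/125]
step 1: y = z − H·x̄ = [-1823/250, -4103/250]
step 1: S = H·P̄·Hᵀ + R = [4781/250 9141/250; 9141/250 31251/250]
step 1: K = P̄·Hᵀ·S⁻¹ = [-1385/39911 -138372/439021; 33791/39911 -123137/439021]
step 1: x' = x̄ + K·y = [-15093/39911, 36615/39911]
step 1: P' = (I − K·H)·P̄ = [138372/439021 123137/439021; 123137/439021 494838/439021]

step 0: x' = [-23/250, -691/250], P' = [81/250 77/250; 77/250 309/250]
step 1: x' = [-15093/39911, 36615/39911], P' = [138372/439021 123137/439021; 123137/439021 494838/439021]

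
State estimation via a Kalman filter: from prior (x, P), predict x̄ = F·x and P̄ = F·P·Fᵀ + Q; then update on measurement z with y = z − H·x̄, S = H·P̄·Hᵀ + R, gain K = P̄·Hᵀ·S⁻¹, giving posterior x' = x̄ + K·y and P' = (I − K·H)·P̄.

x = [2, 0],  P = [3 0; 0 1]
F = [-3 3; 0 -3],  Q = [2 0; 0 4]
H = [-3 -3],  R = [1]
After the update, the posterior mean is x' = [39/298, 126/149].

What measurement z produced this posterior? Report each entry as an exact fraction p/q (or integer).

x̄ = F·x = [-6, 0]
P̄ = F·P·Fᵀ + Q = [38 -9; -9 13]
S = H·P̄·Hᵀ + R = [298]
K = P̄·Hᵀ·S⁻¹ = [-87/298; -6/149]
x' − x̄ = [1827/298, 126/149] = K·y
y = (KᵀK)⁻¹·Kᵀ·(x' − x̄) = [-21]
z = y + H·x̄ = [-21] + [18] = [-3]

z = [-3]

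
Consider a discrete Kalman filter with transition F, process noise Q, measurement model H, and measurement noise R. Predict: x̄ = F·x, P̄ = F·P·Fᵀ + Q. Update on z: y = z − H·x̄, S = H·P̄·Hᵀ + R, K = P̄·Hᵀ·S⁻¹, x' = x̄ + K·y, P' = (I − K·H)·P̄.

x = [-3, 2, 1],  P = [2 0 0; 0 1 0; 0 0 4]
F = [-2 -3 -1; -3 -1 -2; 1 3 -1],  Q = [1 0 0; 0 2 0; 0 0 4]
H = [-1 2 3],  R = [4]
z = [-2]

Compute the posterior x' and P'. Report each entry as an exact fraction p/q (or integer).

x̄ = F·x = [-1, 5, 2]
P̄ = F·P·Fᵀ + Q = [22 23 -9; 23 37 -1; -9 -1 19]
y = z − H·x̄ = [-19]
S = H·P̄·Hᵀ + R = [295]
K = P̄·Hᵀ·S⁻¹ = [-3/295; 48/295; 64/295]
x' = x̄ + K·y = [-238/295, 563/295, -626/295]
P' = (I − K·H)·P̄ = [6481/295 6929/295 -2463/295; 6929/295 8611/295 -3367/295; -2463/295 -3367/295 1509/295]

x' = [-238/295, 563/295, -626/295]
P' = [6481/295 6929/295 -2463/295; 6929/295 8611/295 -3367/295; -2463/295 -3367/295 1509/295]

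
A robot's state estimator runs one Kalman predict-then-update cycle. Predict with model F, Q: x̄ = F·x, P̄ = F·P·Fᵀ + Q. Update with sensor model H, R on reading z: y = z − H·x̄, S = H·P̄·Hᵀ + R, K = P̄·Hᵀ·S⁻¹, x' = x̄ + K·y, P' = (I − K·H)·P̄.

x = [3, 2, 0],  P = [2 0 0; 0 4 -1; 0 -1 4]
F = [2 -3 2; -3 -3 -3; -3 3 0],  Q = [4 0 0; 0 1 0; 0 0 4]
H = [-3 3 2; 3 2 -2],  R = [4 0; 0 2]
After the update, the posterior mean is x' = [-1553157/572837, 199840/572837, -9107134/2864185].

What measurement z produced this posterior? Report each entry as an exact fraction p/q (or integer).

z = [3, -1]

x̄ = F·x = [0, -15, -3]
P̄ = F·P·Fᵀ + Q = [76 -3 -54; -3 73 -9; -54 -9 58]
S = H·P̄·Hᵀ + R = [2171 -1117; -1117 1894]
K = P̄·Hᵀ·S⁻¹ = [-56964/572837 66213/572837; 114175/572837 114215/572837; 144762/2864185 -362249/2864185]
x' − x̄ = [-1553157/572837, 8792395/572837, -514579/2864185] = K·y
y = (KᵀK)⁻¹·Kᵀ·(x' − x̄) = [54, 23]
z = y + H·x̄ = [54, 23] + [-51, -24] = [3, -1]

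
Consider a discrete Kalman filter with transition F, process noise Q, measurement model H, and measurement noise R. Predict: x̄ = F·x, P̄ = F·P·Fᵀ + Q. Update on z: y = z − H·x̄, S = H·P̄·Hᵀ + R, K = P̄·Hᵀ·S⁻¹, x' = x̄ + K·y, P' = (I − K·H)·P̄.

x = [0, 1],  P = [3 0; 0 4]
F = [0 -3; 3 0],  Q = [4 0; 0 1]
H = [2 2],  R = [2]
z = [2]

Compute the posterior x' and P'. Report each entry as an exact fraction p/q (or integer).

x' = [-91/137, 224/137]
P' = [2280/137 -2240/137; -2240/137 2268/137]

x̄ = F·x = [-3, 0]
P̄ = F·P·Fᵀ + Q = [40 0; 0 28]
y = z − H·x̄ = [8]
S = H·P̄·Hᵀ + R = [274]
K = P̄·Hᵀ·S⁻¹ = [40/137; 28/137]
x' = x̄ + K·y = [-91/137, 224/137]
P' = (I − K·H)·P̄ = [2280/137 -2240/137; -2240/137 2268/137]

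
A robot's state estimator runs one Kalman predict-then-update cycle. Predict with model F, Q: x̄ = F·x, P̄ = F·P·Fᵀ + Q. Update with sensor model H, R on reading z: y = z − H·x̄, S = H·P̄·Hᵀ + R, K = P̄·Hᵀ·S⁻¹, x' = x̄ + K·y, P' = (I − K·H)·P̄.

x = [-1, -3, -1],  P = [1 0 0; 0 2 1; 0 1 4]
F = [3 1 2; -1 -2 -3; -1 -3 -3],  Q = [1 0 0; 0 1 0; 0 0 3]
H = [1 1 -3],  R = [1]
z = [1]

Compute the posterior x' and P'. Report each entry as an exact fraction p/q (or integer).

x' = [8/189, -866/567, -457/567]
P' = [416/63 -302/189 302/189; -302/189 3302/567 856/567; 302/189 856/567 656/567]

x̄ = F·x = [-8, 10, 13]
P̄ = F·P·Fᵀ + Q = [32 -38 -42; -38 58 64; -42 64 76]
y = z − H·x̄ = [38]
S = H·P̄·Hᵀ + R = [567]
K = P̄·Hᵀ·S⁻¹ = [40/189; -172/567; -206/567]
x' = x̄ + K·y = [8/189, -866/567, -457/567]
P' = (I − K·H)·P̄ = [416/63 -302/189 302/189; -302/189 3302/567 856/567; 302/189 856/567 656/567]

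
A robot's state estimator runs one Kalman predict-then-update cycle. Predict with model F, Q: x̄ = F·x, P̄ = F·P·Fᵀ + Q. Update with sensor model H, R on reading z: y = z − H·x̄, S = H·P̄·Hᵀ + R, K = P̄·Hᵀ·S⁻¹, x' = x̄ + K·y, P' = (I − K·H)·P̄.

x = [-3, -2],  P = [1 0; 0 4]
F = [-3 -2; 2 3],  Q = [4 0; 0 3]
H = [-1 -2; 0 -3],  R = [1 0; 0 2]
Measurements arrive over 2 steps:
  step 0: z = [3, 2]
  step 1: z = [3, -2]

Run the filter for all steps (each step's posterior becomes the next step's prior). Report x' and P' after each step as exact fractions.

step 0: x̄ = F·x = [13, -12]
step 0: P̄ = F·P·Fᵀ + Q = [29 -30; -30 43]
step 0: y = z − H·x̄ = [-8, -34]
step 0: S = H·P̄·Hᵀ + R = [82 168; 168 389]
step 0: K = P̄·Hᵀ·S⁻¹ = [-3061/3674 1086/1837; -56/1837 -585/1837]
step 0: x' = x̄ + K·y = [-799/1837, -1706/1837]
step 0: P' = (I − K·H)·P̄ = [5957/3674 -724/1837; -724/1837 390/1837]
step 1: x̄ = F·x = [5809/1837, -6716/1837]
step 1: P̄ = F·P·Fᵀ + Q = [54053/3674 -10799/1837; -10799/1837 12247/1837]
step 1: y = z − H·x̄ = [-192/167, -23822/1837]
step 1: S = H·P̄·Hᵀ + R = [6301/334 3735/167; 3735/167 113897/1837]
step 1: K = P̄·Hᵀ·S⁻¹ = [-2122287/2459641 1465176/2459641; -54780/2459641 -773673/2459641]
step 1: x' = x̄ + K·y = [-8782307/2459641, 1103530/2459641]
step 1: P' = (I − K·H)·P̄ = [4075855/2459641 -976784/2459641; -976784/2459641 515782/2459641]

step 0: x' = [-799/1837, -1706/1837], P' = [5957/3674 -724/1837; -724/1837 390/1837]
step 1: x' = [-8782307/2459641, 1103530/2459641], P' = [4075855/2459641 -976784/2459641; -976784/2459641 515782/2459641]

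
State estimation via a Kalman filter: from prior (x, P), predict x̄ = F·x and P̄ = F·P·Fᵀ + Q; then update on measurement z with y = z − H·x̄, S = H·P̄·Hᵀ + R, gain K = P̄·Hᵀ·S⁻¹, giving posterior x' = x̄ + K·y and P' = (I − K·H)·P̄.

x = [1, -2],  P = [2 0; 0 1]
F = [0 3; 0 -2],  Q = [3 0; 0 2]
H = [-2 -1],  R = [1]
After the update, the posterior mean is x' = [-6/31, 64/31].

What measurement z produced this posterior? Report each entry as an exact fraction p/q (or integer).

x̄ = F·x = [-6, 4]
P̄ = F·P·Fᵀ + Q = [12 -6; -6 6]
S = H·P̄·Hᵀ + R = [31]
K = P̄·Hᵀ·S⁻¹ = [-18/31; 6/31]
x' − x̄ = [180/31, -60/31] = K·y
y = (KᵀK)⁻¹·Kᵀ·(x' − x̄) = [-10]
z = y + H·x̄ = [-10] + [8] = [-2]

z = [-2]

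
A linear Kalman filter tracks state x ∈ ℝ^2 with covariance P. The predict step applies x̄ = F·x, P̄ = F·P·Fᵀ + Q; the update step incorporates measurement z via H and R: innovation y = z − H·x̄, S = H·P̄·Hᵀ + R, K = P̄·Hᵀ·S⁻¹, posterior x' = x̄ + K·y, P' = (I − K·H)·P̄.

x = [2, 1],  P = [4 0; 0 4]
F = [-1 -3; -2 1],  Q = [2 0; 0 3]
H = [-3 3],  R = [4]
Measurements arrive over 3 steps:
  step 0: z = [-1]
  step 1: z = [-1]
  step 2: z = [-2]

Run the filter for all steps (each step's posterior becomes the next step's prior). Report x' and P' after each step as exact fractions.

step 0: x̄ = F·x = [-5, -3]
step 0: P̄ = F·P·Fᵀ + Q = [42 -4; -4 23]
step 0: y = z − H·x̄ = [-7]
step 0: S = H·P̄·Hᵀ + R = [661]
step 0: K = P̄·Hᵀ·S⁻¹ = [-138/661; 81/661]
step 0: x' = x̄ + K·y = [-2339/661, -2550/661]
step 0: P' = (I − K·H)·P̄ = [8718/661 8534/661; 8534/661 8642/661]
step 1: x̄ = F·x = [9989/661, 2128/661]
step 1: P̄ = F·P·Fᵀ + Q = [139022/661 34180/661; 34180/661 11361/661]
step 1: y = z − H·x̄ = [22922/661]
step 1: S = H·P̄·Hᵀ + R = [740851/661]
step 1: K = P̄·Hᵀ·S⁻¹ = [-314526/740851; -68457/740851]
step 1: x' = x̄ + K·y = [288647/740851, 11134/740851]
step 1: P' = (I − K·H)·P̄ = [6154286/740851 5734918/740851; 5734918/740851 5643642/740851]
step 2: x̄ = F·x = [-322049/740851, -566160/740851]
step 2: P̄ = F·P·Fᵀ + Q = [92838274/740851 24052236/740851; 24052236/740851 9543667/740851]
step 2: y = z − H·x̄ = [-749369/740851]
step 2: S = H·P̄·Hᵀ + R = [491460625/740851]
step 2: K = P̄·Hᵀ·S⁻¹ = [-206358114/491460625; -43525707/491460625]
step 2: x' = x̄ + K·y = [-4907909/491460625, -331549167/491460625]
step 2: P' = (I − K·H)·P̄ = [4107013354/491460625 3831869202/491460625; 3831869202/491460625 3773834926/491460625]

step 0: x' = [-2339/661, -2550/661], P' = [8718/661 8534/661; 8534/661 8642/661]
step 1: x' = [288647/740851, 11134/740851], P' = [6154286/740851 5734918/740851; 5734918/740851 5643642/740851]
step 2: x' = [-4907909/491460625, -331549167/491460625], P' = [4107013354/491460625 3831869202/491460625; 3831869202/491460625 3773834926/491460625]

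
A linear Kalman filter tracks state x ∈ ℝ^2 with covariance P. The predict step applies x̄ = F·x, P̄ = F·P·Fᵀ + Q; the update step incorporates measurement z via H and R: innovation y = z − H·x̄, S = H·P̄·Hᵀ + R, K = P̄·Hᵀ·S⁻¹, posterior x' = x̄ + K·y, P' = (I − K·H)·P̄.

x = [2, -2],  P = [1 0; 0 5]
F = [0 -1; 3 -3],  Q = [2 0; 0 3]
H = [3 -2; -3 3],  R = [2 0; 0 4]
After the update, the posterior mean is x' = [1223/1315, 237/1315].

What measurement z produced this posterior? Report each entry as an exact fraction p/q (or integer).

z = [3, -2]

x̄ = F·x = [2, 12]
P̄ = F·P·Fᵀ + Q = [7 15; 15 57]
S = H·P̄·Hᵀ + R = [113 -180; -180 310]
K = P̄·Hᵀ·S⁻¹ = [153/263 546/1315; 129/263 909/1315]
x' − x̄ = [-1407/1315, -15543/1315] = K·y
y = (KᵀK)⁻¹·Kᵀ·(x' − x̄) = [21, -32]
z = y + H·x̄ = [21, -32] + [-18, 30] = [3, -2]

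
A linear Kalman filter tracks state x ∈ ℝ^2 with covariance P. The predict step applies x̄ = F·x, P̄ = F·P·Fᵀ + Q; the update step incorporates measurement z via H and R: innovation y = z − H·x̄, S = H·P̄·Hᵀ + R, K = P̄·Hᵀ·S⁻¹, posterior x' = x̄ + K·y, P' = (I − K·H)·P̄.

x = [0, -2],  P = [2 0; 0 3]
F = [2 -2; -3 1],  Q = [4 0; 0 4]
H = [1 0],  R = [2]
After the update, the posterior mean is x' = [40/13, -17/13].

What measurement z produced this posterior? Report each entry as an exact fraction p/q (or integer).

z = [3]

x̄ = F·x = [4, -2]
P̄ = F·P·Fᵀ + Q = [24 -18; -18 25]
S = H·P̄·Hᵀ + R = [26]
K = P̄·Hᵀ·S⁻¹ = [12/13; -9/13]
x' − x̄ = [-12/13, 9/13] = K·y
y = (KᵀK)⁻¹·Kᵀ·(x' − x̄) = [-1]
z = y + H·x̄ = [-1] + [4] = [3]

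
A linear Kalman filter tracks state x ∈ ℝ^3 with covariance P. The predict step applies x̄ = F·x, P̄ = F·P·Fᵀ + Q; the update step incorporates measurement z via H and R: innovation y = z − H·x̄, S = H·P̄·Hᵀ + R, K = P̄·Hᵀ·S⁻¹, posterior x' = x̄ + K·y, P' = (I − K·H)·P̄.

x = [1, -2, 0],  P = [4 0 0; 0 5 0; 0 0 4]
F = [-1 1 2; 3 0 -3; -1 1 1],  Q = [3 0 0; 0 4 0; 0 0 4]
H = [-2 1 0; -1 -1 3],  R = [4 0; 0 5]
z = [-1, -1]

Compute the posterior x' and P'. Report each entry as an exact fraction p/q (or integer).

x̄ = F·x = [-3, 3, -3]
P̄ = F·P·Fᵀ + Q = [28 -36 17; -36 76 -24; 17 -24 17]
y = z − H·x̄ = [-10, 8]
S = H·P̄·Hᵀ + R = [336 -230; -230 232]
K = P̄·Hᵀ·S⁻¹ = [-3887/12526 -334/6263; 2144/6263 -898/6263; -29/6263 1537/6263]
x' = x̄ + K·y = [-2026/6263, -9835/6263, -6203/6263]
P' = (I − K·H)·P̄ = [16268/6263 24762/6263 13120/6263; 24762/6263 58100/6263 26124/6263; 13120/6263 26124/6263 15643/6263]

x' = [-2026/6263, -9835/6263, -6203/6263]
P' = [16268/6263 24762/6263 13120/6263; 24762/6263 58100/6263 26124/6263; 13120/6263 26124/6263 15643/6263]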